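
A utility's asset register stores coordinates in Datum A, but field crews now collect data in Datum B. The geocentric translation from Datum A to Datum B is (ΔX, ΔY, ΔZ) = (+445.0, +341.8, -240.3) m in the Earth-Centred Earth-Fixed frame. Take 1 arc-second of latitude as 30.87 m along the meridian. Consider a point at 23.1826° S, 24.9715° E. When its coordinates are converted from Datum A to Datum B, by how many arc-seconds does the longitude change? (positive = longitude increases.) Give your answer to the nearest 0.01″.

sin φ = -0.393663, cos φ = 0.919255, sin λ = 0.422167, cos λ = 0.906518.
East component: ΔE = −sin λ·ΔX + cos λ·ΔY = −(0.422167)(445.0) + (0.906518)(341.8) = 121.98 m.
1° of latitude spans 3600 × 30.87 = 111132 m; at latitude φ, 1° of longitude spans that × cos φ = 102158.6 m, so Δλ = 121.98 / 102158.6 × 3600 = 4.299″.

Δλ = 4.30″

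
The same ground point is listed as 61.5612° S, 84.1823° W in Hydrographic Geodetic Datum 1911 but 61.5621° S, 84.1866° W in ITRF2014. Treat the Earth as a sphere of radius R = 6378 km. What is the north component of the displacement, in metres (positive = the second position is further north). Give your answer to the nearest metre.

ΔN = -100 m

Δφ = -61.5621° − -61.5612° = -0.0009°; Δλ = -84.1866° − -84.1823° = -0.0043°.
1° along a meridian = πR/180 = 111317 m.
ΔN = Δφ × 111317 = -100.2 m; ΔE = Δλ × 111317 × cos(-61.5612°) = -0.0043 × 111317 × 0.476220 = -227.9 m.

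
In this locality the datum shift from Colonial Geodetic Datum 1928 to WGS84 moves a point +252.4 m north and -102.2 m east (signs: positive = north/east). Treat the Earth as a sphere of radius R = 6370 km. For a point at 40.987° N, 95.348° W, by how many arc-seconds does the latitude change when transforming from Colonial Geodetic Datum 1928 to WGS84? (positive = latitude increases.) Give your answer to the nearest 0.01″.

On a sphere of radius R, 1 rad of latitude = R, so Δφ = ΔN / R = 252.4 / 6370000 = 3.9623e-05 rad = 8.173″.

Δφ = 8.17″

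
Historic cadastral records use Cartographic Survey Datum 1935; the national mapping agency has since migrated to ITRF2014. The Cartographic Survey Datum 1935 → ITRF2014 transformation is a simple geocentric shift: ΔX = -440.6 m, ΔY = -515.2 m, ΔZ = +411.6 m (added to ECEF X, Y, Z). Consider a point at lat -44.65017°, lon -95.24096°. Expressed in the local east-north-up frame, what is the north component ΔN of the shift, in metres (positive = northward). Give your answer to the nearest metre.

ΔN = 682 m

At φ = -44.65017°, λ = -95.24096°: sin φ = -0.702776, cos φ = 0.711411, sin λ = -0.995819, cos λ = -0.091345.
ΔN = −sin φ cos λ·ΔX − sin φ sin λ·ΔY + cos φ·ΔZ = −(-0.702776)(-0.091345)(-440.6) − (-0.702776)(-0.995819)(-515.2) + (0.711411)(411.6) = 681.66 m.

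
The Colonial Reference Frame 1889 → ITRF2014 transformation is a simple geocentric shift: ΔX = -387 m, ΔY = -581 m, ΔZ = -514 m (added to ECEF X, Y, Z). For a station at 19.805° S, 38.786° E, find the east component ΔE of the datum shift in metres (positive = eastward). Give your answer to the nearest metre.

At φ = -19.805°, λ = 38.786°: sin φ = -0.338820, cos φ = 0.940851, sin λ = 0.626413, cos λ = 0.779491.
ΔE = −sin λ·ΔX + cos λ·ΔY = −(0.626413)·(-387) + (0.779491)·(-581) = -210.46 m.

ΔE = -210 m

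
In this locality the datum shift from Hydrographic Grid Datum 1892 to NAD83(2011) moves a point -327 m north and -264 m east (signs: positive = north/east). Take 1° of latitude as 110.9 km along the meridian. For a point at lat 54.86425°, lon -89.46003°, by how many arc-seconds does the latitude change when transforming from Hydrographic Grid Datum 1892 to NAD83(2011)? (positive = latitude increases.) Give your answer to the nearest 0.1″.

1° of latitude = 110.9 km, so Δφ = -327.0 / 110900 = -0.0029486° = -10.615″.

Δφ = -10.6″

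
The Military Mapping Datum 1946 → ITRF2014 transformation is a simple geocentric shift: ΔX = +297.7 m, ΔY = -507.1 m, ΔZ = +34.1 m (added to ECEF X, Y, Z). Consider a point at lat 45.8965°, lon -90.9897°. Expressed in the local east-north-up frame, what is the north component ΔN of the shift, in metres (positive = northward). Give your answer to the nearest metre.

ΔN = -337 m

At φ = 45.8965°, λ = -90.9897°: sin φ = 0.718084, cos φ = 0.695957, sin λ = -0.999851, cos λ = -0.017273.
ΔN = −sin φ cos λ·ΔX − sin φ sin λ·ΔY + cos φ·ΔZ = −(0.718084)(-0.017273)(297.7) − (0.718084)(-0.999851)(-507.1) + (0.695957)(34.1) = -336.66 m.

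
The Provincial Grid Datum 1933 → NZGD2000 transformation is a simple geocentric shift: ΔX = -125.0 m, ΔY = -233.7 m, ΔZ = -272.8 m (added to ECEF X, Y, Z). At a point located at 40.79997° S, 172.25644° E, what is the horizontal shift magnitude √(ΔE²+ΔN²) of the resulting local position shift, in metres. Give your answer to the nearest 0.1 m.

288.2 m

At φ = -40.79997°, λ = 172.25644°: sin φ = -0.653420, cos φ = 0.756995, sin λ = 0.134740, cos λ = -0.990881.
ΔE = −sin λ·ΔX + cos λ·ΔY = −(0.134740)·(-125.0) + (-0.990881)·(-233.7) = 248.41 m.
ΔN = −sin φ cos λ·ΔX − sin φ sin λ·ΔY + cos φ·ΔZ = −(-0.653420)(-0.990881)(-125.0) − (-0.653420)(0.134740)(-233.7) + (0.756995)(-272.8) = -146.15 m.
Horizontal magnitude = √(ΔE² + ΔN²) = √(248.41² + (-146.15)²) = 288.22 m.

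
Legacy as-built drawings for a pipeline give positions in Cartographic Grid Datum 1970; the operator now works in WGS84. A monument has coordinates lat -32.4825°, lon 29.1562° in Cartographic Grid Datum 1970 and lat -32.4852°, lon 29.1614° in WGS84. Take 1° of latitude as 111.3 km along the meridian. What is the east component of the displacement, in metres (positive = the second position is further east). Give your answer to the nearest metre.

Δφ = -32.4852° − -32.4825° = -0.0027°; Δλ = 29.1614° − 29.1562° = +0.0052°.
ΔN = Δφ × 111300 = -300.5 m; ΔE = Δλ × 111300 × cos(-32.4825°) = +0.0052 × 111300 × 0.843556 = 488.2 m.

ΔE = 488 m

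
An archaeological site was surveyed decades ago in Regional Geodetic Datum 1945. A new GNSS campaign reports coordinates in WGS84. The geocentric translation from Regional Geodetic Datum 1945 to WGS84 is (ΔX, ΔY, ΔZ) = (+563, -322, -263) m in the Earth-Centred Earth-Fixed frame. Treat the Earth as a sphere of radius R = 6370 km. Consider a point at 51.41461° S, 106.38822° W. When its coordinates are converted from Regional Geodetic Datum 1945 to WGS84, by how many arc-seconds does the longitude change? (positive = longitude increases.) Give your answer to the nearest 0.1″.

sin φ = -0.781680, cos φ = 0.623680, sin λ = -0.959372, cos λ = -0.282144.
East component: ΔE = −sin λ·ΔX + cos λ·ΔY = −(-0.959372)(563) + (-0.282144)(-322) = 630.98 m.
1° of latitude spans πR/180 = 111177 m; at latitude φ, 1° of longitude spans that × cos φ = 69339.2 m, so Δλ = 630.98 / 69339.2 × 3600 = 32.759″.

Δλ = 32.8″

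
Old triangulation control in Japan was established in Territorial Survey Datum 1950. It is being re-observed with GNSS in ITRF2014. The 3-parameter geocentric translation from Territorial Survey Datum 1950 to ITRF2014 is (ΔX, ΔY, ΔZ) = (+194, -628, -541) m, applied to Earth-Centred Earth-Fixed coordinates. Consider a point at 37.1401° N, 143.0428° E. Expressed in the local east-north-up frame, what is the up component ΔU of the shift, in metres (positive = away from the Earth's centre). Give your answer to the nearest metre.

The local up (radial) axis is (cos φ cos λ, cos φ sin λ, sin φ), giving ΔU = -123.578 − 300.980 − 326.637 = -751.20 m.

ΔU = -751 m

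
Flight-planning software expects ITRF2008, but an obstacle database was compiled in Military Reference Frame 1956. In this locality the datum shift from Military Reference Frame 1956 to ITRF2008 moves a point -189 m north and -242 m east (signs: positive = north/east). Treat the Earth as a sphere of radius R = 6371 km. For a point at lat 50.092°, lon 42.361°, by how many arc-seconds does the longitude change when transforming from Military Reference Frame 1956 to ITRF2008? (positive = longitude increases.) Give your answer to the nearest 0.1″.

At latitude 50.092°, cos φ = 0.641557.
One radian of longitude at latitude φ spans R cos φ, so Δλ = ΔE / (R cos φ) = -242.0 / (6371000 × 0.641557) = -5.9207e-05 rad = -12.212″.

Δλ = -12.2″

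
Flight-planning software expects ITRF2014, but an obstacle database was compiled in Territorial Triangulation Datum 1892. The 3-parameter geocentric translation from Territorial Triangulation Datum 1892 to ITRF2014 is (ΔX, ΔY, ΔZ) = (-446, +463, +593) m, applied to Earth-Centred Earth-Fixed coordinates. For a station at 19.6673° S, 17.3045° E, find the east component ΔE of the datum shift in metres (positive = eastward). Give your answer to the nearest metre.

ΔE = 575 m

At φ = -19.6673°, λ = 17.3045°: sin φ = -0.336558, cos φ = 0.941663, sin λ = 0.297450, cos λ = 0.954737.
ΔE = −sin λ·ΔX + cos λ·ΔY = −(0.297450)·(-446) + (0.954737)·(463) = 574.71 m.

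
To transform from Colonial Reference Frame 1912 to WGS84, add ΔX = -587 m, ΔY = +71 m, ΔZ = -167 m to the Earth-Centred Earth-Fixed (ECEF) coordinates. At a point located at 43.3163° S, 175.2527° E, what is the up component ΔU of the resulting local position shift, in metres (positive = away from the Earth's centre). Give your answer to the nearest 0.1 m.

The local up (radial) axis is (cos φ cos λ, cos φ sin λ, sin φ), giving ΔU = 425.623 + 4.275 + 114.566 = 544.46 m.

ΔU = 544.5 m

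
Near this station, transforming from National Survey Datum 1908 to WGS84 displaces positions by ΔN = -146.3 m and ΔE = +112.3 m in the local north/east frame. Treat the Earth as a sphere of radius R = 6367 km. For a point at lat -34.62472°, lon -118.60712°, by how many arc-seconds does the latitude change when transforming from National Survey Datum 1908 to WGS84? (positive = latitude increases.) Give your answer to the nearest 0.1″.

On a sphere of radius R, 1 rad of latitude = R, so Δφ = ΔN / R = -146.3 / 6367000 = -2.2978e-05 rad = -4.740″.

Δφ = -4.7″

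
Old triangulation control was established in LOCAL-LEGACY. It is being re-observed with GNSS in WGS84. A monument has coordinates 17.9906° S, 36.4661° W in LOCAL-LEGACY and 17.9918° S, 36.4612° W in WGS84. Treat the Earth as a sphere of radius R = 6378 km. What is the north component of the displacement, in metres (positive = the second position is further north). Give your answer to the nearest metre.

ΔN = -134 m

Δφ = -17.9918° − -17.9906° = -0.0012°; Δλ = -36.4612° − -36.4661° = +0.0049°.
1° along a meridian = πR/180 = 111317 m.
ΔN = Δφ × 111317 = -133.6 m; ΔE = Δλ × 111317 × cos(-17.9906°) = +0.0049 × 111317 × 0.951107 = 518.8 m.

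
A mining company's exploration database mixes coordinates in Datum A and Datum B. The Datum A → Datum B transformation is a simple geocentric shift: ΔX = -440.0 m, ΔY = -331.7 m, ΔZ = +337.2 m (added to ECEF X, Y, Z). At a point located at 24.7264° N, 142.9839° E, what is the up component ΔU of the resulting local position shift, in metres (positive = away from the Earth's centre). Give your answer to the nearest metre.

ΔU = 279 m

The local up (radial) axis is (cos φ cos λ, cos φ sin λ, sin φ), giving ΔU = 319.114 − 181.387 + 141.046 = 278.77 m.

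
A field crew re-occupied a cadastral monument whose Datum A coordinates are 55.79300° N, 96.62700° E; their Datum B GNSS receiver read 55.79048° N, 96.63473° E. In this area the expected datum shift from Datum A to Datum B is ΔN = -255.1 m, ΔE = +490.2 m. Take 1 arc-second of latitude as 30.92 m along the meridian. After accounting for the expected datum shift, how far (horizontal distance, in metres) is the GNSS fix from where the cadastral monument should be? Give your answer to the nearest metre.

Observed coordinate differences: Δφ = -0.00252°, Δλ = +0.00773°.
Converting to metres (1° lat = 111312 m, cos φ = 0.562184): observed ΔN = -280.5 m, observed ΔE = 483.7 m.
Subtracting the expected shift leaves a residual of -280.5 − (-255.1) = -25.4 m north and 483.7 − (490.2) = -6.5 m east.
Residual distance = √((-25.4)² + (-6.5)²) = 26.2 m.

26 m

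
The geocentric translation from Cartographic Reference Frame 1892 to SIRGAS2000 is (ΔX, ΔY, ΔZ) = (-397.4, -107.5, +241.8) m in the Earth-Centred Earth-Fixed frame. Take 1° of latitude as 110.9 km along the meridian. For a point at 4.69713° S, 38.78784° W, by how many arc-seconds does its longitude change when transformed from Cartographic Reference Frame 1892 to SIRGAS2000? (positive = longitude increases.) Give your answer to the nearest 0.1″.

sin φ = -0.081889, cos φ = 0.996641, sin λ = -0.626438, cos λ = 0.779471.
East component: ΔE = −sin λ·ΔX + cos λ·ΔY = −(-0.626438)(-397.4) + (0.779471)(-107.5) = -332.74 m.
1° of latitude spans 110900 m; at latitude φ, 1° of longitude spans that × cos φ = 110527.5 m, so Δλ = -332.74 / 110527.5 × 3600 = -10.838″.

Δλ = -10.8″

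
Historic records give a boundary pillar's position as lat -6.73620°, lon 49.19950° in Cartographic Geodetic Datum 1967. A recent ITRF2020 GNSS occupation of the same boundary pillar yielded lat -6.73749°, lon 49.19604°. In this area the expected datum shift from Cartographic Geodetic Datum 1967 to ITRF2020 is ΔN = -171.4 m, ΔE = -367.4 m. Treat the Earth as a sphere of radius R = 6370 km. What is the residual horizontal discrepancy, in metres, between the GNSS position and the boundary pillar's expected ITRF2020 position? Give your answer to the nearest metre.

Observed coordinate differences: Δφ = -0.00129°, Δλ = -0.00346°.
Converting to metres (1° lat = 111177 m, cos φ = 0.993097): observed ΔN = -143.4 m, observed ΔE = -382.0 m.
Subtracting the expected shift leaves a residual of -143.4 − (-171.4) = 28.0 m north and -382.0 − (-367.4) = -14.6 m east.
Residual distance = √(28.0² + (-14.6)²) = 31.6 m.

32 m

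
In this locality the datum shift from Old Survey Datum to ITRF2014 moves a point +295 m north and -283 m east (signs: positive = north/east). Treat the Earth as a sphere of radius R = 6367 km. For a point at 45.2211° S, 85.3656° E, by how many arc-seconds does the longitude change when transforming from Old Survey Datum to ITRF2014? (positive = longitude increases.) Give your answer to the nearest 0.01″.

Δλ = -13.02″

At latitude -45.2211°, cos φ = 0.704373.
One radian of longitude at latitude φ spans R cos φ, so Δλ = ΔE / (R cos φ) = -283.0 / (6367000 × 0.704373) = -6.3103e-05 rad = -13.016″.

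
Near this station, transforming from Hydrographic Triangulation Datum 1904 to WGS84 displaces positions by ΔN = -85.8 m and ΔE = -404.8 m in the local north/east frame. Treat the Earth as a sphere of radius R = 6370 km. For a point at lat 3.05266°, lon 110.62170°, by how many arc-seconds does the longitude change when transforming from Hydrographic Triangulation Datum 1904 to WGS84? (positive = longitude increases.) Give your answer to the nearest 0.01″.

At latitude 3.05266°, cos φ = 0.998581.
One radian of longitude at latitude φ spans R cos φ, so Δλ = ΔE / (R cos φ) = -404.8 / (6370000 × 0.998581) = -6.3638e-05 rad = -13.126″.

Δλ = -13.13″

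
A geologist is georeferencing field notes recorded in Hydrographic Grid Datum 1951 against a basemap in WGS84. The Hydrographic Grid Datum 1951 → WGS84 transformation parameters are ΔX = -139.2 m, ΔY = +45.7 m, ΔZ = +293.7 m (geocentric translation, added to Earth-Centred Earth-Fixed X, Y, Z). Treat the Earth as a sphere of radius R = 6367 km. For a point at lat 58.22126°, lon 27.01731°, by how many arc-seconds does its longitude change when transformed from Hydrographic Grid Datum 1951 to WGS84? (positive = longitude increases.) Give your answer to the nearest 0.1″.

sin φ = 0.850088, cos φ = 0.526640, sin λ = 0.454260, cos λ = 0.890869.
East component: ΔE = −sin λ·ΔX + cos λ·ΔY = −(0.454260)(-139.2) + (0.890869)(45.7) = 103.95 m.
1° of latitude spans πR/180 = 111125 m; at latitude φ, 1° of longitude spans that × cos φ = 58523.0 m, so Δλ = 103.95 / 58523.0 × 3600 = 6.394″.

Δλ = 6.4″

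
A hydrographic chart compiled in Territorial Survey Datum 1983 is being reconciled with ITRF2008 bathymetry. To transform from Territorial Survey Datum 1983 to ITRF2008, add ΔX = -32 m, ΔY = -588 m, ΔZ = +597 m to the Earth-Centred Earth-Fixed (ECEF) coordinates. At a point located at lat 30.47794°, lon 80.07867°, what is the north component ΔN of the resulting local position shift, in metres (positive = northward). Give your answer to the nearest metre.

ΔN = 811 m

The local north axis is (−sin φ cos λ, −sin φ sin λ, cos φ), giving ΔN = 2.796 + 293.777 + 514.509 = 811.08 m.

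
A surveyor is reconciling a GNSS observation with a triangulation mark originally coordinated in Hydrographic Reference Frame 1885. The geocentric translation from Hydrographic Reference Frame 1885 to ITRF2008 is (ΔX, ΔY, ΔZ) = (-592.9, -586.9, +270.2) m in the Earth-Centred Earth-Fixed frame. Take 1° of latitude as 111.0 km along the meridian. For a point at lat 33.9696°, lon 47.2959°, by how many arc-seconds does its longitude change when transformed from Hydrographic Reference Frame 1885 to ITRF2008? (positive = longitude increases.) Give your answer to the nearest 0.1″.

sin φ = 0.558753, cos φ = 0.829334, sin λ = 0.734866, cos λ = 0.678212.
East component: ΔE = −sin λ·ΔX + cos λ·ΔY = −(0.734866)(-592.9) + (0.678212)(-586.9) = 37.66 m.
1° of latitude spans 111000 m; at latitude φ, 1° of longitude spans that × cos φ = 92056.1 m, so Δλ = 37.66 / 92056.1 × 3600 = 1.473″.

Δλ = 1.5″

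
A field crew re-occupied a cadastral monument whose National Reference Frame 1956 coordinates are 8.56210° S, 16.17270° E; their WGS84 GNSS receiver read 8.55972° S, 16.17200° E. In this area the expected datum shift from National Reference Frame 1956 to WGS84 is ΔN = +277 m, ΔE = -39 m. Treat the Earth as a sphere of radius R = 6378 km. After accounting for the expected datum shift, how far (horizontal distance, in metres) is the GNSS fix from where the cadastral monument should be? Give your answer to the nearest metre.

Observed coordinate differences: Δφ = +0.00238°, Δλ = -0.00070°.
Converting to metres (1° lat = 111317 m, cos φ = 0.988855): observed ΔN = 264.9 m, observed ΔE = -77.1 m.
Subtracting the expected shift leaves a residual of 264.9 − (277) = -12.1 m north and -77.1 − (-39) = -38.1 m east.
Residual distance = √((-12.1)² + (-38.1)²) = 39.9 m.

40 m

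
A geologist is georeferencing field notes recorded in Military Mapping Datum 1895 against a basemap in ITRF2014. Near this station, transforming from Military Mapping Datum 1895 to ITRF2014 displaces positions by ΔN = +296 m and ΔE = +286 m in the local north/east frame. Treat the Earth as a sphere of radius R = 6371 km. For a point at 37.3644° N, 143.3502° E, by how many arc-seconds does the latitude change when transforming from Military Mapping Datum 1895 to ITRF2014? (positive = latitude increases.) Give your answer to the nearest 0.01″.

Δφ = 9.58″

On a sphere of radius R, 1 rad of latitude = R, so Δφ = ΔN / R = 296.0 / 6371000 = 4.6461e-05 rad = 9.583″.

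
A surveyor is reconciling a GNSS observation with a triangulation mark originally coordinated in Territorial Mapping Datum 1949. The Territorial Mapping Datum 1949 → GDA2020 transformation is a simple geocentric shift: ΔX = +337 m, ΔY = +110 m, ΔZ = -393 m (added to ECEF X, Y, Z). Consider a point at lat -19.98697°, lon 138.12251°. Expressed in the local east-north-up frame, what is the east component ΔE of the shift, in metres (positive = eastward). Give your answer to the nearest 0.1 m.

The local east axis at (φ, λ) is (−sin λ, cos λ, 0), so ΔE = −sin(138.12251°)·337 + cos(138.12251°)·110 = -306.86 m.

ΔE = -306.9 m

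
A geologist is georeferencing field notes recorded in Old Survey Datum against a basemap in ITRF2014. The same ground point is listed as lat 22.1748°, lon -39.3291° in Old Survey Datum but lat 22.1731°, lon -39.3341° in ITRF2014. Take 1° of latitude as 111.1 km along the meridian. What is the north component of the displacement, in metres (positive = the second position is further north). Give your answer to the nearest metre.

ΔN = -189 m

Δφ = 22.1731° − 22.1748° = -0.0017°; Δλ = -39.3341° − -39.3291° = -0.0050°.
ΔN = Δφ × 111100 = -188.9 m; ΔE = Δλ × 111100 × cos(22.1748°) = -0.0050 × 111100 × 0.926037 = -514.4 m.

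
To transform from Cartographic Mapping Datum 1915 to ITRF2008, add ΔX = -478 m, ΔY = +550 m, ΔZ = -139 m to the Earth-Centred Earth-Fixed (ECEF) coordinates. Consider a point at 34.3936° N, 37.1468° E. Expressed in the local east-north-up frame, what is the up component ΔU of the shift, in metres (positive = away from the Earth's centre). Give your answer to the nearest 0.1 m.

The local up (radial) axis is (cos φ cos λ, cos φ sin λ, sin φ), giving ΔU = -314.400 + 274.060 − 78.518 = -118.86 m.

ΔU = -118.9 m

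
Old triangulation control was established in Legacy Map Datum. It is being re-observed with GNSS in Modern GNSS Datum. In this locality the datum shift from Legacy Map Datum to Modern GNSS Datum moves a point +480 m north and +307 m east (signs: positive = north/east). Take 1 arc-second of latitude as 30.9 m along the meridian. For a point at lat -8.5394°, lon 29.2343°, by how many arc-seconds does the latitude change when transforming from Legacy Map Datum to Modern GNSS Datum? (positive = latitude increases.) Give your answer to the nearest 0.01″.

1″ of latitude = 30.90 m, so Δφ = 480.0 / 30.90 = 15.534″.

Δφ = 15.53″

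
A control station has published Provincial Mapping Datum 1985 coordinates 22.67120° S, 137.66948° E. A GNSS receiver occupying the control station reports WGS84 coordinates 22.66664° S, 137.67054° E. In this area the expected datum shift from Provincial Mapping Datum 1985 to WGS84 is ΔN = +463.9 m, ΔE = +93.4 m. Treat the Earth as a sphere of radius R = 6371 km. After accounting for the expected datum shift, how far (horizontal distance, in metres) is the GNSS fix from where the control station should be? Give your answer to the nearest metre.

46 m

Observed coordinate differences: Δφ = +0.00456°, Δλ = +0.00106°.
Converting to metres (1° lat = 111195 m, cos φ = 0.922732): observed ΔN = 507.0 m, observed ΔE = 108.8 m.
Subtracting the expected shift leaves a residual of 507.0 − (463.9) = 43.1 m north and 108.8 − (93.4) = 15.4 m east.
Residual distance = √(43.1² + 15.4²) = 45.8 m.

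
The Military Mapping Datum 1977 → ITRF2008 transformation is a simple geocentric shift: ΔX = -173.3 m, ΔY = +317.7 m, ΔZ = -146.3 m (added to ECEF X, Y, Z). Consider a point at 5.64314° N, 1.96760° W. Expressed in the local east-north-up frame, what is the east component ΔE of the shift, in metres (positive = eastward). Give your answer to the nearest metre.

ΔE = 312 m

The local east axis at (φ, λ) is (−sin λ, cos λ, 0), so ΔE = −sin(-1.96760°)·(-173.3) + cos(-1.96760°)·317.7 = 311.56 m.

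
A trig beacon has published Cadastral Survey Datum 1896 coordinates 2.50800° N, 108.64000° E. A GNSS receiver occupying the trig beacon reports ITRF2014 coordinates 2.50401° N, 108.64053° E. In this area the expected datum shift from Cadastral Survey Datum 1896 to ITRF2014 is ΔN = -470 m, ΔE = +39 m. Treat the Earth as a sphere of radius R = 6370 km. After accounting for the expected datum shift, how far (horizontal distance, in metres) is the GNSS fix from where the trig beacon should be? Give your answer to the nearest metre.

33 m

Observed coordinate differences: Δφ = -0.00399°, Δλ = +0.00053°.
Converting to metres (1° lat = 111177 m, cos φ = 0.999042): observed ΔN = -443.6 m, observed ΔE = 58.9 m.
Subtracting the expected shift leaves a residual of -443.6 − (-470) = 26.4 m north and 58.9 − (39) = 19.9 m east.
Residual distance = √(26.4² + 19.9²) = 33.0 m.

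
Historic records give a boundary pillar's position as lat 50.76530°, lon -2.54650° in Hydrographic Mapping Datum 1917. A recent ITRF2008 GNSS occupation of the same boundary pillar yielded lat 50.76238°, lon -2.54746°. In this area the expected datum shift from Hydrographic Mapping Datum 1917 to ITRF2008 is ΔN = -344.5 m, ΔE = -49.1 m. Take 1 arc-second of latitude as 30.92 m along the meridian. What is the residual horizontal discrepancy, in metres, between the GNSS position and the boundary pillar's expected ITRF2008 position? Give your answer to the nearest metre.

Observed coordinate differences: Δφ = -0.00292°, Δλ = -0.00096°.
Converting to metres (1° lat = 111312 m, cos φ = 0.632499): observed ΔN = -325.0 m, observed ΔE = -67.6 m.
Subtracting the expected shift leaves a residual of -325.0 − (-344.5) = 19.5 m north and -67.6 − (-49.1) = -18.5 m east.
Residual distance = √(19.5² + (-18.5)²) = 26.8 m.

27 m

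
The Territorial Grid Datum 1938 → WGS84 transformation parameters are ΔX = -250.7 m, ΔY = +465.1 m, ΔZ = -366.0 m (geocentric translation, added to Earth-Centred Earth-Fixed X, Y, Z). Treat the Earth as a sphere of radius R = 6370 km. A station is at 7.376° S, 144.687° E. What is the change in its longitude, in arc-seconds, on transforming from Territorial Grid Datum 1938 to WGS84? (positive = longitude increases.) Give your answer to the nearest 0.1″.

Δλ = -7.7″

sin φ = -0.128380, cos φ = 0.991725, sin λ = 0.578043, cos λ = -0.816006.
East component: ΔE = −sin λ·ΔX + cos λ·ΔY = −(0.578043)(-250.7) + (-0.816006)(465.1) = -234.61 m.
1° of latitude spans πR/180 = 111177 m; at latitude φ, 1° of longitude spans that × cos φ = 110257.5 m, so Δλ = -234.61 / 110257.5 × 3600 = -7.660″.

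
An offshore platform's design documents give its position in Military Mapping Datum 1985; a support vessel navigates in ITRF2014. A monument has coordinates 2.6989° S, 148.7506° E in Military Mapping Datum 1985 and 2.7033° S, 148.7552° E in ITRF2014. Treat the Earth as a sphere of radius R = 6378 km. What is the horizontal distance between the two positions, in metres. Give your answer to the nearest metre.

708 m

Δφ = -2.7033° − -2.6989° = -0.0044°; Δλ = 148.7552° − 148.7506° = +0.0046°.
1° along a meridian = πR/180 = 111317 m.
ΔN = Δφ × 111317 = -489.8 m; ΔE = Δλ × 111317 × cos(-2.6989°) = +0.0046 × 111317 × 0.998891 = 511.5 m.
Distance = √(ΔE² + ΔN²) = √(511.5² + (-489.8)²) = 708.2 m.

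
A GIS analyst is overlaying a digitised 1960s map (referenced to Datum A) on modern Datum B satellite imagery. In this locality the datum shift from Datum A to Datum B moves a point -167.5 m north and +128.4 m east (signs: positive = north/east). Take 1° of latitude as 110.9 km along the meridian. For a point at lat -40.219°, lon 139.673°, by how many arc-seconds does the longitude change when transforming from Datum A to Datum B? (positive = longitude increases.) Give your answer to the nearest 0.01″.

Δλ = 5.46″

At latitude -40.219°, cos φ = 0.763582.
1° of longitude at this latitude = 110.9 × cos φ = 84.68 km, so Δλ = 128.4 / 84681.2 = 0.0015163° = 5.459″.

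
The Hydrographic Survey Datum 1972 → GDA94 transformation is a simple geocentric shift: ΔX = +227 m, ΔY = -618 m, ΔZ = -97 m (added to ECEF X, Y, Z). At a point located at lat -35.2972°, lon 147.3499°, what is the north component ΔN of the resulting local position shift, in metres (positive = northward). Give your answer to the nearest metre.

At φ = -35.2972°, λ = 147.3499°: sin φ = -0.577818, cos φ = 0.816166, sin λ = 0.539507, cos λ = -0.841981.
ΔN = −sin φ cos λ·ΔX − sin φ sin λ·ΔY + cos φ·ΔZ = −(-0.577818)(-0.841981)(227) − (-0.577818)(0.539507)(-618) + (0.816166)(-97) = -382.26 m.

ΔN = -382 m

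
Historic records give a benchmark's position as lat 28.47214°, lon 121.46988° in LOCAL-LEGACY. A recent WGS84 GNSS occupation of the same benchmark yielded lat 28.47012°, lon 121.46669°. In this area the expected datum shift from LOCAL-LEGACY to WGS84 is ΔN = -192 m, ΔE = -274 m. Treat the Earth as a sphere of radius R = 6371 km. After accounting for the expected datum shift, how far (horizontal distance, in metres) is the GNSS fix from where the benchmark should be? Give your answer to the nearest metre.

Observed coordinate differences: Δφ = -0.00202°, Δλ = -0.00319°.
Converting to metres (1° lat = 111195 m, cos φ = 0.879049): observed ΔN = -224.6 m, observed ΔE = -311.8 m.
Subtracting the expected shift leaves a residual of -224.6 − (-192) = -32.6 m north and -311.8 − (-274) = -37.8 m east.
Residual distance = √((-32.6)² + (-37.8)²) = 49.9 m.

50 m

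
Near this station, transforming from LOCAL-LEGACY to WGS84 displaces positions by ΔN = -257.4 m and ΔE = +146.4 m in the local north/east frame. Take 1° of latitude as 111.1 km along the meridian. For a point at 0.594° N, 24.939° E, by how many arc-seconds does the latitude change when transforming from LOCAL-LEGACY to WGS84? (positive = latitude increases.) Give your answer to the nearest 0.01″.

Δφ = -8.34″

1° of latitude = 111.1 km, so Δφ = -257.4 / 111100 = -0.0023168° = -8.341″.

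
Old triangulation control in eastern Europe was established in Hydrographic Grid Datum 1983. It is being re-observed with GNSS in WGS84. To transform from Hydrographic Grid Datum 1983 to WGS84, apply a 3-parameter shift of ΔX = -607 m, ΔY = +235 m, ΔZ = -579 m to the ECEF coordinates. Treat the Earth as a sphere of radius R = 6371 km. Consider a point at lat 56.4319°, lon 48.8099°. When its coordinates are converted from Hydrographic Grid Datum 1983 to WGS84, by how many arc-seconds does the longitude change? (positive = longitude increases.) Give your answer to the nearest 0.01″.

sin φ = 0.833229, cos φ = 0.552928, sin λ = 0.752529, cos λ = 0.658559.
East component: ΔE = −sin λ·ΔX + cos λ·ΔY = −(0.752529)(-607) + (0.658559)(235) = 611.55 m.
1° of latitude spans πR/180 = 111195 m; at latitude φ, 1° of longitude spans that × cos φ = 61482.8 m, so Δλ = 611.55 / 61482.8 × 3600 = 35.808″.

Δλ = 35.81″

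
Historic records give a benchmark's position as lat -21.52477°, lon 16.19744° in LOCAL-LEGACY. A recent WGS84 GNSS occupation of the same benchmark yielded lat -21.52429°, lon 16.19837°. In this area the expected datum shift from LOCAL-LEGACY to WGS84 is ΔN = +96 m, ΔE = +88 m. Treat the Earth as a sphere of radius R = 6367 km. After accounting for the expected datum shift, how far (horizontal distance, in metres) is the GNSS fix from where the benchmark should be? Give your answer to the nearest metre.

43 m

Observed coordinate differences: Δφ = +0.00048°, Δλ = +0.00093°.
Converting to metres (1° lat = 111125 m, cos φ = 0.930259): observed ΔN = 53.3 m, observed ΔE = 96.1 m.
Subtracting the expected shift leaves a residual of 53.3 − (96) = -42.7 m north and 96.1 − (88) = 8.1 m east.
Residual distance = √((-42.7)² + 8.1²) = 43.4 m.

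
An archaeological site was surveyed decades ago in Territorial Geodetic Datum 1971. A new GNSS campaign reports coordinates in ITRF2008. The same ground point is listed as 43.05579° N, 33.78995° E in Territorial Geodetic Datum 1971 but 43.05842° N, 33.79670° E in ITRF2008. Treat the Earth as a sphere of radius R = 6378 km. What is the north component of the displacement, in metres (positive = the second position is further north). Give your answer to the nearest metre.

ΔN = 293 m

Δφ = 43.05842° − 43.05579° = +0.00263°; Δλ = 33.79670° − 33.78995° = +0.00675°.
1° along a meridian = πR/180 = 111317 m.
ΔN = Δφ × 111317 = 292.8 m; ΔE = Δλ × 111317 × cos(43.05579°) = +0.00675 × 111317 × 0.730689 = 549.0 m.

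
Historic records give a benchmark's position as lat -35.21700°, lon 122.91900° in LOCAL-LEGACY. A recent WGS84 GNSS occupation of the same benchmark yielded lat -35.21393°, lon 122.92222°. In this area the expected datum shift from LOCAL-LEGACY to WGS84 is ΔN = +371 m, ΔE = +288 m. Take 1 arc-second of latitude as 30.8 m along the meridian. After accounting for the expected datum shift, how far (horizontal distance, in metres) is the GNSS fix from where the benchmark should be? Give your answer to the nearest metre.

Observed coordinate differences: Δφ = +0.00307°, Δλ = +0.00322°.
Converting to metres (1° lat = 110880 m, cos φ = 0.816974): observed ΔN = 340.4 m, observed ΔE = 291.7 m.
Subtracting the expected shift leaves a residual of 340.4 − (371) = -30.6 m north and 291.7 − (288) = 3.7 m east.
Residual distance = √((-30.6)² + 3.7²) = 30.8 m.

31 m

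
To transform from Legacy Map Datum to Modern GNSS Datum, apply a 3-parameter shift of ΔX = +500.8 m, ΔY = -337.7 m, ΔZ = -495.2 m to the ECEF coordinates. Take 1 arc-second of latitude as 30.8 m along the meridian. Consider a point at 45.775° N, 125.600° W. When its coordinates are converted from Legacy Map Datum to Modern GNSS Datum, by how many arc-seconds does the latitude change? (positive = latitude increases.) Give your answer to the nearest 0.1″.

sin φ = 0.716606, cos φ = 0.697478, sin λ = -0.813101, cos λ = -0.582123.
North component: ΔN = −sin φ cos λ·ΔX − sin φ sin λ·ΔY + cos φ·ΔZ = −(0.716606)(-0.582123)(500.8) − (0.716606)(-0.813101)(-337.7) + (0.697478)(-495.2) = -333.25 m.
1° of latitude spans 3600 × 30.80 = 110880 m, so Δφ = -333.25 / 110880 × 3600 = -10.820″.

Δφ = -10.8″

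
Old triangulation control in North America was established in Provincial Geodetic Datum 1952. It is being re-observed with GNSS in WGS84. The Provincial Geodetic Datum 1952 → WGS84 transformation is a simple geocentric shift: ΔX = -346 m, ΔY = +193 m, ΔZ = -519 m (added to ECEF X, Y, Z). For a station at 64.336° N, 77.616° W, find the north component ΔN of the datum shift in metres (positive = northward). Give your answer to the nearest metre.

At φ = 64.336°, λ = -77.616°: sin φ = 0.901349, cos φ = 0.433093, sin λ = -0.976732, cos λ = 0.214463.
ΔN = −sin φ cos λ·ΔX − sin φ sin λ·ΔY + cos φ·ΔZ = −(0.901349)(0.214463)(-346) − (0.901349)(-0.976732)(193) + (0.433093)(-519) = 12.02 m.

ΔN = 12 m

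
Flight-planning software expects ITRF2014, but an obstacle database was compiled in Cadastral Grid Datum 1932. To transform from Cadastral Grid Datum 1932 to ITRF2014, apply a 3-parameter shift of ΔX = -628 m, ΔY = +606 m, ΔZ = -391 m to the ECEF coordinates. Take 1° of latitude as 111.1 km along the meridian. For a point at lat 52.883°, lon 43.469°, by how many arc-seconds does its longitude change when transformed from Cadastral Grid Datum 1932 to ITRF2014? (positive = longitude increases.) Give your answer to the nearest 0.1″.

sin φ = 0.797405, cos φ = 0.603445, sin λ = 0.687962, cos λ = 0.725747.
East component: ΔE = −sin λ·ΔX + cos λ·ΔY = −(0.687962)(-628) + (0.725747)(606) = 871.84 m.
1° of latitude spans 111100 m; at latitude φ, 1° of longitude spans that × cos φ = 67042.7 m, so Δλ = 871.84 / 67042.7 × 3600 = 46.815″.

Δλ = 46.8″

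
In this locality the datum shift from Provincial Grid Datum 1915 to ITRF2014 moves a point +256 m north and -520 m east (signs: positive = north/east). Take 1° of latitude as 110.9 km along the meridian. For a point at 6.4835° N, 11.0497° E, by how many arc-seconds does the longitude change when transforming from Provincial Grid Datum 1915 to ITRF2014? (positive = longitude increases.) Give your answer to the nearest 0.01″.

At latitude 6.4835°, cos φ = 0.993604.
1° of longitude at this latitude = 110.9 × cos φ = 110.19 km, so Δλ = -520.0 / 110190.7 = -0.0047191° = -16.989″.

Δλ = -16.99″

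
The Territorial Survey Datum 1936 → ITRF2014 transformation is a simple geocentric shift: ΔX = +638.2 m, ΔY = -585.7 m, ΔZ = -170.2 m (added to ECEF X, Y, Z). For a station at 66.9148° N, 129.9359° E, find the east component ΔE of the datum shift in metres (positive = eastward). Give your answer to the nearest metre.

ΔE = -113 m

At φ = 66.9148°, λ = 129.9359°: sin φ = 0.919923, cos φ = 0.392100, sin λ = 0.766763, cos λ = -0.641930.
ΔE = −sin λ·ΔX + cos λ·ΔY = −(0.766763)·(638.2) + (-0.641930)·(-585.7) = -113.37 m.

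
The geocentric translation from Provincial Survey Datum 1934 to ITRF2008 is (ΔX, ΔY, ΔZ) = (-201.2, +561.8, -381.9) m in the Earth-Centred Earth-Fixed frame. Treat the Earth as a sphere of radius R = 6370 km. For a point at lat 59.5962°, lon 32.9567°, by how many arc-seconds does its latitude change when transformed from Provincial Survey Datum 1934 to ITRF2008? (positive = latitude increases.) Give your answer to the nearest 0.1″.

sin φ = 0.862480, cos φ = 0.506091, sin λ = 0.544005, cos λ = 0.839082.
North component: ΔN = −sin φ cos λ·ΔX − sin φ sin λ·ΔY + cos φ·ΔZ = −(0.862480)(0.839082)(-201.2) − (0.862480)(0.544005)(561.8) + (0.506091)(-381.9) = -311.26 m.
1° of latitude spans πR/180 = 111177 m, so Δφ = -311.26 / 111177 × 3600 = -10.079″.

Δφ = -10.1″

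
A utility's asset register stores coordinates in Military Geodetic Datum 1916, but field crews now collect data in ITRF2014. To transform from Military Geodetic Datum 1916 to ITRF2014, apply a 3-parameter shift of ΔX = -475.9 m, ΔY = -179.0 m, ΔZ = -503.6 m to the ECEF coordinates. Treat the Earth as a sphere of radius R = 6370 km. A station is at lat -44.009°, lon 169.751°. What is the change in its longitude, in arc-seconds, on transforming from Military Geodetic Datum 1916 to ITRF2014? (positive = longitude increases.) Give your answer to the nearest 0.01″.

sin φ = -0.694771, cos φ = 0.719231, sin λ = 0.177926, cos λ = -0.984044.
East component: ΔE = −sin λ·ΔX + cos λ·ΔY = −(0.177926)(-475.9) + (-0.984044)(-179.0) = 260.82 m.
1° of latitude spans πR/180 = 111177 m; at latitude φ, 1° of longitude spans that × cos φ = 79962.2 m, so Δλ = 260.82 / 79962.2 × 3600 = 11.742″.

Δλ = 11.74″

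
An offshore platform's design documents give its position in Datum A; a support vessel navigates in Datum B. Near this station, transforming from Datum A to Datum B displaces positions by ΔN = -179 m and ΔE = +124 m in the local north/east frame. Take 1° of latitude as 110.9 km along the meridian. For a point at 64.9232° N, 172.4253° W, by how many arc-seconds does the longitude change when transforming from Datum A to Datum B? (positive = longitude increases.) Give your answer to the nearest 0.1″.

At latitude 64.9232°, cos φ = 0.423833.
1° of longitude at this latitude = 110.9 × cos φ = 47.00 km, so Δλ = 124.0 / 47003.0 = 0.0026381° = 9.497″.

Δλ = 9.5″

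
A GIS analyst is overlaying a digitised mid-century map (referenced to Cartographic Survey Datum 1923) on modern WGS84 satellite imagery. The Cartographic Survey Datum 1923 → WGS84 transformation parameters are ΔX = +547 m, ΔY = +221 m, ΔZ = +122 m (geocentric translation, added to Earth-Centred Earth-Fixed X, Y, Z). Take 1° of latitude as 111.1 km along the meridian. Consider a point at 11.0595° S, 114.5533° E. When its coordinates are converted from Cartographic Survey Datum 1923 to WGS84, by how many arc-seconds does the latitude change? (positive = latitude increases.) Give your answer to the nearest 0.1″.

Δφ = 3.7″

sin φ = -0.191828, cos φ = 0.981429, sin λ = 0.909575, cos λ = -0.415540.
North component: ΔN = −sin φ cos λ·ΔX − sin φ sin λ·ΔY + cos φ·ΔZ = −(-0.191828)(-0.415540)(547) − (-0.191828)(0.909575)(221) + (0.981429)(122) = 114.69 m.
1° of latitude spans 111100 m, so Δφ = 114.69 / 111100 × 3600 = 3.716″.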